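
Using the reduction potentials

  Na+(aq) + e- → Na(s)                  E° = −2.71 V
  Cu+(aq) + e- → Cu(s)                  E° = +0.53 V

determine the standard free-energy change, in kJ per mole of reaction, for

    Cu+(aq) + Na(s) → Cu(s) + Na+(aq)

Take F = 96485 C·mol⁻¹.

In the reaction as written Cu+(aq) is reduced, so the Cu⁺/Cu couple is the cathode and Na⁺/Na is the anode.
E°cell = +0.53 − (−2.71) = +3.24 V; balancing electrons gives n = 1.
ΔG° = −nFE°cell = −(1)(96485)(+3.24) J/mol = −313 kJ/mol.

−313 kJ/mol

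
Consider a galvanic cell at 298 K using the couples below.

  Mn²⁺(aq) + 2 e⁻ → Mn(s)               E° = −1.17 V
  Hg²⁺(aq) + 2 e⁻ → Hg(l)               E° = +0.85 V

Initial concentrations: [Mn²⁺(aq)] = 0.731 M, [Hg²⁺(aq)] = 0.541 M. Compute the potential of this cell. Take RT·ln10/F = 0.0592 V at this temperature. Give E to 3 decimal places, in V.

+2.016 V

Hg²⁺/Hg is reduced (cathode, E° = +0.85 V) and Mn²⁺/Mn is oxidized (anode).
E°cell = E°cat − E°an = +0.85 − (−1.17) = +2.02 V; n = 2.
For the overall reaction Hg²⁺(aq) + Mn(s) → Hg(l) + Mn²⁺(aq), Q = [Mn²⁺(aq)] / [Hg²⁺(aq)] = 1.35, giving log Q = 0.131.
By the Nernst equation, E = +2.02 − (0.0592/2)·(0.131) = +2.016 V.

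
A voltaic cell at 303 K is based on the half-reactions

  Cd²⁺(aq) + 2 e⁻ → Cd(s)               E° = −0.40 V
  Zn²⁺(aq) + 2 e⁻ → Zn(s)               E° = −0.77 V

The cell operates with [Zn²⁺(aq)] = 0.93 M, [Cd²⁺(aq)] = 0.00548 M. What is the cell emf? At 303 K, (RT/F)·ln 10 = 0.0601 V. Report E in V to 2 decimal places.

+0.30 V

Since E°(Cd²⁺/Cd) > E°(Zn²⁺/Zn), Cd²⁺/Cd serves as the cathode.
E°cell = E°cat − E°an = −0.40 − (−0.77) = +0.37 V; n = 2.
The balanced reaction is Cd²⁺(aq) + Zn(s) → Cd(s) + Zn²⁺(aq), so Q = [Zn²⁺(aq)] / [Cd²⁺(aq)] = 170 and log Q = 2.230.
By the Nernst equation, E = +0.37 − (0.0601/2)·(2.230) = +0.30 V.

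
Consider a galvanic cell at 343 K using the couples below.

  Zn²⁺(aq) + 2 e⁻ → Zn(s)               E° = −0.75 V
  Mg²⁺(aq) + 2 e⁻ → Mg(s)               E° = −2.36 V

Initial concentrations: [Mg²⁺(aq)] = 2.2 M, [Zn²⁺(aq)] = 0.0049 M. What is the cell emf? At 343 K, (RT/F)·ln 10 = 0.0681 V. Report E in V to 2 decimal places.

+1.52 V

The Zn²⁺/Zn couple has the more positive E°, so it is the cathode; Mg²⁺/Mg is the anode.
E°cell = E°cat − E°an = −0.75 − (−2.36) = +1.61 V; n = 2.
For the overall reaction Zn²⁺(aq) + Mg(s) → Zn(s) + Mg²⁺(aq), Q = [Mg²⁺(aq)] / [Zn²⁺(aq)] = 449, giving log Q = 2.652.
E = E° − (0.0681/n)·log Q = +1.61 − (0.0681/2)(2.652) = +1.52 V.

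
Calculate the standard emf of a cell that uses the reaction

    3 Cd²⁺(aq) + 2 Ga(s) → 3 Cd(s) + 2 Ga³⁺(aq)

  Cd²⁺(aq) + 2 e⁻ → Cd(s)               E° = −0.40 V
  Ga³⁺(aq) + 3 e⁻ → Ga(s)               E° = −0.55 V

+0.15 V

Cd²⁺(aq) gains electrons, so the Cd²⁺/Cd couple is the cathode; the Ga³⁺/Ga couple is the anode.
E°cell = E°(cathode) − E°(anode) = −0.40 − (−0.55) = +0.15 V.
The positive value indicates the reaction is spontaneous as written.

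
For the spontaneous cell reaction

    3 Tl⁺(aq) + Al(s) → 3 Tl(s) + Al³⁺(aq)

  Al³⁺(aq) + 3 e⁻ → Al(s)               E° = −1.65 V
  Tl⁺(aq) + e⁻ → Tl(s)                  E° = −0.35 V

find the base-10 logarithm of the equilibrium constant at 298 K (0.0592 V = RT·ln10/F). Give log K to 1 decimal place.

log K = 65.9

The Tl⁺/Tl couple is reduced (cathode); E°cell = −0.35 − (−1.65) = +1.30 V with n = 3.
At equilibrium E = 0, so log K = nE°cell / 0.0592 = (3)(+1.30) / 0.0592 = 65.9.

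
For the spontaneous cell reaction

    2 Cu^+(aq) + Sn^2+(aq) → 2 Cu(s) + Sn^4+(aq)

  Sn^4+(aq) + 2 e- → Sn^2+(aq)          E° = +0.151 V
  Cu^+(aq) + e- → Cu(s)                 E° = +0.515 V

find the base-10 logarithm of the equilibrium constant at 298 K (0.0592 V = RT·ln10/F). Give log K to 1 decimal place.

log K = 12.3

The Cu⁺/Cu couple is reduced (cathode); E°cell = +0.515 − (+0.151) = +0.364 V with n = 2.
At equilibrium E = 0, so log K = nE°cell / 0.0592 = (2)(+0.364) / 0.0592 = 12.3.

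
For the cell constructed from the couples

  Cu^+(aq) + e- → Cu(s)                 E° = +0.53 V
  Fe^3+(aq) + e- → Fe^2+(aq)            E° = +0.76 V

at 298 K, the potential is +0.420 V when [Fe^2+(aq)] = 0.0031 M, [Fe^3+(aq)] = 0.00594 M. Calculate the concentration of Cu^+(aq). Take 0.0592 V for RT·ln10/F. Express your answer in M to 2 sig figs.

Fe³⁺/Fe²⁺ is the cathode (higher E°); E°cell = +0.76 − (+0.53) = +0.23 V with n = 1.
From the Nernst equation, log Q = n(E° − E)/0.0592 = 1·(+0.23 − (+0.420))/0.0592 = −3.209.
The balanced reaction is Fe^3+(aq) + Cu(s) → Fe^2+(aq) + Cu^+(aq), so Q = ([Fe^2+(aq)]·[Cu^+(aq)]) / [Fe^3+(aq)].
Isolating [Cu^+(aq)] in Q = 10^{−3.209} yields log [Cu^+(aq)] = −2.927, i.e. 0.0012 M.

0.0012 M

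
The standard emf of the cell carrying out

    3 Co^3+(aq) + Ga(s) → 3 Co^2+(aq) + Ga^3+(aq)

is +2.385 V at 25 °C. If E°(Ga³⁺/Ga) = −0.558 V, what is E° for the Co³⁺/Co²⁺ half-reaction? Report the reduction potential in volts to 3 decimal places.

+1.827 V

In the reaction as written the Co³⁺/Co²⁺ couple is reduced (cathode) and Ga³⁺/Ga is oxidized (anode), so E°cell = E°(Co³⁺/Co²⁺) − E°(Ga³⁺/Ga).
E°(Co³⁺/Co²⁺) = E°cell + E°(anode) = +2.385 + (−0.558) = +1.827 V.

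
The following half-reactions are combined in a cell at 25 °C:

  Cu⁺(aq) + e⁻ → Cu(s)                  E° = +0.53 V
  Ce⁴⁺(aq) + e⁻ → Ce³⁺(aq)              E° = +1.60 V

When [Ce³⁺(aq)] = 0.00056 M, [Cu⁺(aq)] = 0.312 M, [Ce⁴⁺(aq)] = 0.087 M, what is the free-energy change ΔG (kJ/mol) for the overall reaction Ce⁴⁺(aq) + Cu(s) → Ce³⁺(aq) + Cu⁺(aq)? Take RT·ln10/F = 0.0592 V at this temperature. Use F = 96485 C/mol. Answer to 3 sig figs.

−119 kJ/mol

The standard cell potential is +1.60 − (+0.53) = +1.07 V, with n = 1 electron in the balanced equation.
Q = ([Ce³⁺(aq)]·[Cu⁺(aq)]) / [Ce⁴⁺(aq)] = 0.00201, so log Q = −2.697 and E = +1.07 − (0.0592/1)(−2.697) = +1.2297 V.
Finally ΔG = −nFE = −(1)(96485 C/mol)(+1.2297 V) = −119 kJ/mol.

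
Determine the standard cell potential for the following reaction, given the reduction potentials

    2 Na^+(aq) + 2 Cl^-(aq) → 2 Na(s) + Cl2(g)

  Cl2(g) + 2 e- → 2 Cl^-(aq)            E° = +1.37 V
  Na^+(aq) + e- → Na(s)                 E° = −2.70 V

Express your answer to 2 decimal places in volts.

Na^+(aq) gains electrons, so the Na⁺/Na couple is the cathode; the Cl₂/Cl⁻ couple is the anode.
E°cell = E°(cathode) − E°(anode) = −2.70 − (+1.37) = −4.07 V.
The negative E°cell means the reaction is non-spontaneous in the direction written.

−4.07 V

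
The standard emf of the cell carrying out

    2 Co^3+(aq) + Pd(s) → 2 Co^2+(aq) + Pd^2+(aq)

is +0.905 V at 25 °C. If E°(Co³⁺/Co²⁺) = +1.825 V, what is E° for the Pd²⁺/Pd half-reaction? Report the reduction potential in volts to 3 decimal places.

+0.920 V

In the reaction as written the Co³⁺/Co²⁺ couple is reduced (cathode) and Pd²⁺/Pd is oxidized (anode), so E°cell = E°(Co³⁺/Co²⁺) − E°(Pd²⁺/Pd).
E°(Pd²⁺/Pd) = E°(cathode) − E°cell = +1.825 − (+0.905) = +0.920 V.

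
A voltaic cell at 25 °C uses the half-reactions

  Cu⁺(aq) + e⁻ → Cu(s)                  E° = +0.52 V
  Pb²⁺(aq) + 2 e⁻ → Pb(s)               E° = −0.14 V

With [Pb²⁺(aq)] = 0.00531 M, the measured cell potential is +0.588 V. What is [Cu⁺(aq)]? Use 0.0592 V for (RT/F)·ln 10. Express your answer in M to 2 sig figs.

0.0044 M

With Cu⁺/Cu at the cathode and Pb²⁺/Pb at the anode, E°cell = +0.52 − (−0.14) = +0.66 V (n = 2).
Since E = E° − (0.0592/n)·log Q, log Q = n(E° − E)/0.0592 = 2.432.
The balanced reaction is 2 Cu⁺(aq) + Pb(s) → 2 Cu(s) + Pb²⁺(aq), so Q = [Pb²⁺(aq)] / [Cu⁺(aq)]^2.
Isolating [Cu⁺(aq)] in Q = 10^{2.432} yields log [Cu⁺(aq)] = −2.353, i.e. 0.0044 M.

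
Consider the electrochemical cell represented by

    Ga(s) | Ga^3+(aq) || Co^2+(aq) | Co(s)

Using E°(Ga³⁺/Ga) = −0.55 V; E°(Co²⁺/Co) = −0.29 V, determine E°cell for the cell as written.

+0.26 V

By convention the left-hand electrode in cell notation is the anode (oxidation) and the right-hand electrode is the cathode (reduction).
E°cell = E°(right) − E°(left) = −0.29 − (−0.55) = +0.26 V.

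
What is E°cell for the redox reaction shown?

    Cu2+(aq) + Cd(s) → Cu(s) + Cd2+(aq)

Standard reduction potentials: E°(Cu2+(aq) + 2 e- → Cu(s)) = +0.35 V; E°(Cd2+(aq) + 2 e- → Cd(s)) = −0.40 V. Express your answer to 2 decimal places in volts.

+0.75 V

Cu2+(aq) gains electrons, so the Cu²⁺/Cu couple is the cathode; the Cd²⁺/Cd couple is the anode.
E°cell = E°(cathode) − E°(anode) = +0.35 − (−0.40) = +0.75 V.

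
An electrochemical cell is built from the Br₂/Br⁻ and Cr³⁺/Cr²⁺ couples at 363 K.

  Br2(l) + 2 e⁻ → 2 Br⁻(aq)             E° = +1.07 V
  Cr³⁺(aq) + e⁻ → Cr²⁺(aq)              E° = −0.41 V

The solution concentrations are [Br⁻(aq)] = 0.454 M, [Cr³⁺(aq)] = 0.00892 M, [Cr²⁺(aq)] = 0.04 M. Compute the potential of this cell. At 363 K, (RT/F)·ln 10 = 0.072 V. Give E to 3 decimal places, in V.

+1.552 V

Since E°(Br₂/Br⁻) > E°(Cr³⁺/Cr²⁺), Br₂/Br⁻ serves as the cathode.
E°cell = E°cat − E°an = +1.07 − (−0.41) = +1.48 V; n = 2.
For the overall reaction Br2(l) + 2 Cr²⁺(aq) → 2 Br⁻(aq) + 2 Cr³⁺(aq), Q = ([Br⁻(aq)]^2·[Cr³⁺(aq)]^2) / [Cr²⁺(aq)]^2 = 0.0102, giving log Q = −1.989.
By the Nernst equation, E = +1.48 − (0.072/2)·(−1.989) = +1.552 V.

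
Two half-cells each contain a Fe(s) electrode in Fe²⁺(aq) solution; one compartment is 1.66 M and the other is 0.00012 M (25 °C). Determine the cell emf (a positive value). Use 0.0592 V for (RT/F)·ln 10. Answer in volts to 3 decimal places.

0.123 V

For a concentration cell E°cell = 0, since both electrodes use the same couple.
The compartment with the higher Fe²⁺(aq) concentration (1.66 M) acts as the cathode; ions are reduced there and produced at the dilute (0.00012 M) anode.
With n = 2, Ecell = −(0.0592/2)·log([dilute]/[conc]) = −(0.0592/2)·log(0.00012/1.66) = +0.123 V.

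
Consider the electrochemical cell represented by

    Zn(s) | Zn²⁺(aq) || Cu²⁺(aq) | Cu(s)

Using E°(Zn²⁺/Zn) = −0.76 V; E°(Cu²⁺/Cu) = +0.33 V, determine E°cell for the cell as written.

+1.09 V

By convention the left-hand electrode in cell notation is the anode (oxidation) and the right-hand electrode is the cathode (reduction).
E°cell = E°(right) − E°(left) = +0.33 − (−0.76) = +1.09 V.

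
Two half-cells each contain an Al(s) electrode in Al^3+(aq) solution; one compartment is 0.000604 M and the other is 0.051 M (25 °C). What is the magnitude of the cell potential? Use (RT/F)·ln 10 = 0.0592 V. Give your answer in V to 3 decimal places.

For a concentration cell E°cell = 0, since both electrodes use the same couple.
The compartment with the higher Al^3+(aq) concentration (0.051 M) acts as the cathode; ions are reduced there and produced at the dilute (0.000604 M) anode.
With n = 3, Ecell = −(0.0592/3)·log([dilute]/[conc]) = −(0.0592/3)·log(0.000604/0.051) = +0.038 V.

0.038 V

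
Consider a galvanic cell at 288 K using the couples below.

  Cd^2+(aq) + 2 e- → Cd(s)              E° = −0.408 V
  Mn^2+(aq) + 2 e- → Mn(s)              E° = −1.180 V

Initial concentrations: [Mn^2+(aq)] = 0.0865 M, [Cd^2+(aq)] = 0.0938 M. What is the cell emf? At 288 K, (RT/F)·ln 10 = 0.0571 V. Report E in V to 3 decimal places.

The Cd²⁺/Cd couple has the more positive E°, so it is the cathode; Mn²⁺/Mn is the anode.
E°cell = −0.408 − (−1.180) = +0.772 V, with n = 2 electrons transferred.
Balancing gives Cd^2+(aq) + Mn(s) → Cd(s) + Mn^2+(aq); hence Q = [Mn^2+(aq)] / [Cd^2+(aq)] = 0.922 (log Q = −0.035).
By the Nernst equation, E = +0.772 − (0.0571/2)·(−0.035) = +0.773 V.

+0.773 V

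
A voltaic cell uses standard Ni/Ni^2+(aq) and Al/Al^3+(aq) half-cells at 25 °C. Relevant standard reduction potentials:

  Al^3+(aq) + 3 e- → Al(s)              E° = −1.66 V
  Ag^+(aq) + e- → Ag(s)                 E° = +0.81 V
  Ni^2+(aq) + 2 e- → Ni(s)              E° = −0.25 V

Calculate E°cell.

Of the two couples in this cell, the one with the more positive reduction potential is reduced at the cathode: here that is Ni²⁺/Ni (−0.25 V); Al³⁺/Al (−1.66 V) is the anode.
E°cell = E°(cathode) − E°(anode) = −0.25 − (−1.66) = +1.41 V.

+1.41 V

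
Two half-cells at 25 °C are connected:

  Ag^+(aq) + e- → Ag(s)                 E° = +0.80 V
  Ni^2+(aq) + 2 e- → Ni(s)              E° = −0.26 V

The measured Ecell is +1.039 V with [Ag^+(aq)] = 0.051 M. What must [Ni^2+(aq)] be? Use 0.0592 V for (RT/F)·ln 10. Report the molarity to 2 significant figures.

The Ag⁺/Ag couple has the larger reduction potential, so it is the cathode: E°cell = +0.80 − (−0.26) = +1.06 V and n = 2.
Rearranging E = E° − (0.0592/n)·log Q gives log Q = 2(+1.06 − (+1.039))/0.0592 = 0.709.
Balancing electrons gives 2 Ag^+(aq) + Ni(s) → 2 Ag(s) + Ni^2+(aq); thus Q = [Ni^2+(aq)] / [Ag^+(aq)]^2.
Substituting the known concentrations and solving, log [Ni^2+(aq)] = −1.876 and [Ni^2+(aq)] = 0.013 M.

0.013 M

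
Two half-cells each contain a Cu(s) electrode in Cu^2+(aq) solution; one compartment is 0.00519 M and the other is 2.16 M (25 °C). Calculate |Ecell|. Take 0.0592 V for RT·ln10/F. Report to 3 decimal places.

For a concentration cell E°cell = 0, since both electrodes use the same couple.
The compartment with the higher Cu^2+(aq) concentration (2.16 M) acts as the cathode; ions are reduced there and produced at the dilute (0.00519 M) anode.
With n = 2, Ecell = −(0.0592/2)·log([dilute]/[conc]) = −(0.0592/2)·log(0.00519/2.16) = +0.078 V.

0.078 V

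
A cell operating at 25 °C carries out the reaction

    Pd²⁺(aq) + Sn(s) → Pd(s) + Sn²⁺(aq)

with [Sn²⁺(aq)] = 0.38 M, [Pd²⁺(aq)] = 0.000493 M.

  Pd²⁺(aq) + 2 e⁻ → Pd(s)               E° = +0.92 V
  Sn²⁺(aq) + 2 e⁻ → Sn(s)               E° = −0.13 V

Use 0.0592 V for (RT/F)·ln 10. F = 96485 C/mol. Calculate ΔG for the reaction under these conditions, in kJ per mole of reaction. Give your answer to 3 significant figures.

E°cell = +0.92 − (−0.13) = +1.05 V; the balanced reaction transfers n = 2 electrons.
The reaction quotient is [Sn²⁺(aq)] / [Pd²⁺(aq)] = 771; by Nernst, E = +1.05 − (0.0592/2)(2.887) = +0.9645 V.
Finally ΔG = −nFE = −(2)(96485 C/mol)(+0.9645 V) = −186 kJ/mol.

−186 kJ/mol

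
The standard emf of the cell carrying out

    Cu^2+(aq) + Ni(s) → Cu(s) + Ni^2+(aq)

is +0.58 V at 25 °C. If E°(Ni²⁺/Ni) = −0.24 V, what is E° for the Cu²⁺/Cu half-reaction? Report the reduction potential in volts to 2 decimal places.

+0.34 V

In the reaction as written the Cu²⁺/Cu couple is reduced (cathode) and Ni²⁺/Ni is oxidized (anode), so E°cell = E°(Cu²⁺/Cu) − E°(Ni²⁺/Ni).
E°(Cu²⁺/Cu) = E°cell + E°(anode) = +0.58 + (−0.24) = +0.34 V.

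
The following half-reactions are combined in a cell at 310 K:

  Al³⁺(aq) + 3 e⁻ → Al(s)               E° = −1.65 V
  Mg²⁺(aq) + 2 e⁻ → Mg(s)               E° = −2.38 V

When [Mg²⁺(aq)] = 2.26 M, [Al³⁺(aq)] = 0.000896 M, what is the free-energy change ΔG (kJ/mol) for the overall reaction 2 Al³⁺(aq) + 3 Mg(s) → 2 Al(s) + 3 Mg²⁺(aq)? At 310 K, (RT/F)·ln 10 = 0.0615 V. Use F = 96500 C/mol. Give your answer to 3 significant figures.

E°cell = −1.65 − (−2.38) = +0.73 V; the balanced reaction transfers n = 6 electrons.
The reaction quotient is [Mg²⁺(aq)]^3 / [Al³⁺(aq)]^2 = 1.44×10^7; by Nernst, E = +0.73 − (0.0615/6)(7.158) = +0.6566 V.
Finally ΔG = −nFE = −(6)(96500 C/mol)(+0.6566 V) = −380 kJ/mol.

−380 kJ/mol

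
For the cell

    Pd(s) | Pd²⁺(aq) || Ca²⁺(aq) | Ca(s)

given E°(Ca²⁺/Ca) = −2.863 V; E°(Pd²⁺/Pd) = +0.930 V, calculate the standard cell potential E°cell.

−3.793 V

By convention the left-hand electrode in cell notation is the anode (oxidation) and the right-hand electrode is the cathode (reduction).
E°cell = E°(right) − E°(left) = −2.863 − (+0.930) = −3.793 V.
The negative sign shows that, as written, the cell would require an external voltage to drive the reaction.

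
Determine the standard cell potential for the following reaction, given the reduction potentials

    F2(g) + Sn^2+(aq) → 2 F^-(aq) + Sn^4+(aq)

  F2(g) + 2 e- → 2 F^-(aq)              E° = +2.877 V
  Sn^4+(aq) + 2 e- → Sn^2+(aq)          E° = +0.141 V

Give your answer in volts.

In the reaction as written, F2(g) is reduced (cathode) and Sn^4+(aq) is produced by oxidation at the anode.
E°cell = E°(cathode) − E°(anode) = +2.877 − (+0.141) = +2.736 V.

+2.736 V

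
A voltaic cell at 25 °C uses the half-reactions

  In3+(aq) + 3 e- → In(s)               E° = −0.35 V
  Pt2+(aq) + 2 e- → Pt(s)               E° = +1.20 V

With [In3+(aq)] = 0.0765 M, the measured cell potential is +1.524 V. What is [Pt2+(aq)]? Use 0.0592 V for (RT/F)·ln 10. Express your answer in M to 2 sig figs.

0.024 M

The Pt²⁺/Pt couple has the larger reduction potential, so it is the cathode: E°cell = +1.20 − (−0.35) = +1.55 V and n = 6.
Rearranging E = E° − (0.0592/n)·log Q gives log Q = 6(+1.55 − (+1.524))/0.0592 = 2.635.
The balanced reaction is 3 Pt2+(aq) + 2 In(s) → 3 Pt(s) + 2 In3+(aq), so Q = [In3+(aq)]^2 / [Pt2+(aq)]^3.
Isolating [Pt2+(aq)] in Q = 10^{2.635} yields log [Pt2+(aq)] = −1.623, i.e. 0.024 M.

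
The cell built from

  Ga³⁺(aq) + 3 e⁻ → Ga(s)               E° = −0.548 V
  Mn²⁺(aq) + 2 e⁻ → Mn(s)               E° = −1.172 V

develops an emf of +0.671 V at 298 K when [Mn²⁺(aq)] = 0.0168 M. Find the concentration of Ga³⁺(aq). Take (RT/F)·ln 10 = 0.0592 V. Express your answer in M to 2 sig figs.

Ga³⁺/Ga is the cathode (higher E°); E°cell = −0.548 − (−1.172) = +0.624 V with n = 6.
Since E = E° − (0.0592/n)·log Q, log Q = n(E° − E)/0.0592 = −4.764.
The balanced reaction is 2 Ga³⁺(aq) + 3 Mn(s) → 2 Ga(s) + 3 Mn²⁺(aq), so Q = [Mn²⁺(aq)]^3 / [Ga³⁺(aq)]^2.
Solving for the unknown gives log [Ga³⁺(aq)] = −0.280, so [Ga³⁺(aq)] ≈ 0.52 M.

0.52 M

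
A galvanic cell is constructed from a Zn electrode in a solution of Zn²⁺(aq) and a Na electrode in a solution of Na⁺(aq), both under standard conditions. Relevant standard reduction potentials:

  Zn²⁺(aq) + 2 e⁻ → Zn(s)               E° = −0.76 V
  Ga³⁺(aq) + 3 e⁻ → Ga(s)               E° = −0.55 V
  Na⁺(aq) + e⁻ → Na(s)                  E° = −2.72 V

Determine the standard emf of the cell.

Of the two couples in this cell, the one with the more positive reduction potential is reduced at the cathode: here that is Zn²⁺/Zn (−0.76 V); Na⁺/Na (−2.72 V) is the anode.
E°cell = E°(cathode) − E°(anode) = −0.76 − (−2.72) = +1.96 V.

+1.96 V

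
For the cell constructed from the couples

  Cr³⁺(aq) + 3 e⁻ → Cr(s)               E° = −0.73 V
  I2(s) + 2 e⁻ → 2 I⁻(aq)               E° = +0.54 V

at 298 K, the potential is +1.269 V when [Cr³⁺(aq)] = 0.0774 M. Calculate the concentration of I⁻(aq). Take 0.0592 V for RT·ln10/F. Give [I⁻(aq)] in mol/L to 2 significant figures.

With I₂/I⁻ at the cathode and Cr³⁺/Cr at the anode, E°cell = +0.54 − (−0.73) = +1.27 V (n = 6).
Rearranging E = E° − (0.0592/n)·log Q gives log Q = 6(+1.27 − (+1.269))/0.0592 = 0.101.
Balancing electrons gives 3 I2(s) + 2 Cr(s) → 6 I⁻(aq) + 2 Cr³⁺(aq); thus Q = [I⁻(aq)]^6·[Cr³⁺(aq)]^2.
Isolating [I⁻(aq)] in Q = 10^{0.101} yields log [I⁻(aq)] = 0.387, i.e. 2.4 M.

2.4 M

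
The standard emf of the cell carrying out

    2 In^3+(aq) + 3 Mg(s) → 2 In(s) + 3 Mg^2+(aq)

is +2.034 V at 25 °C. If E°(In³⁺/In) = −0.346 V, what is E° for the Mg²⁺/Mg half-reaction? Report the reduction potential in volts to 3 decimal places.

In the reaction as written the In³⁺/In couple is reduced (cathode) and Mg²⁺/Mg is oxidized (anode), so E°cell = E°(In³⁺/In) − E°(Mg²⁺/Mg).
E°(Mg²⁺/Mg) = E°(cathode) − E°cell = −0.346 − (+2.034) = −2.380 V.

−2.380 V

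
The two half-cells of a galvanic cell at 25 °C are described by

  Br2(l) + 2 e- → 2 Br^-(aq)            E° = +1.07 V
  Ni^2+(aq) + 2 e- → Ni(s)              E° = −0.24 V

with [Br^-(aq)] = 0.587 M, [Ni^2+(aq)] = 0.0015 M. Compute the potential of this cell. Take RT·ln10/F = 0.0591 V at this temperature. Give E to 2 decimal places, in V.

Br₂/Br⁻ is reduced (cathode, E° = +1.07 V) and Ni²⁺/Ni is oxidized (anode).
E°cell = E°cat − E°an = +1.07 − (−0.24) = +1.31 V; n = 2.
The balanced reaction is Br2(l) + Ni(s) → 2 Br^-(aq) + Ni^2+(aq), so Q = [Br^-(aq)]^2·[Ni^2+(aq)] = 0.000517 and log Q = −3.287.
Applying E = E° − (RT ln10/nF)·log Q gives +1.31 − (0.0591/2)(−3.287) = +1.41 V.

+1.41 V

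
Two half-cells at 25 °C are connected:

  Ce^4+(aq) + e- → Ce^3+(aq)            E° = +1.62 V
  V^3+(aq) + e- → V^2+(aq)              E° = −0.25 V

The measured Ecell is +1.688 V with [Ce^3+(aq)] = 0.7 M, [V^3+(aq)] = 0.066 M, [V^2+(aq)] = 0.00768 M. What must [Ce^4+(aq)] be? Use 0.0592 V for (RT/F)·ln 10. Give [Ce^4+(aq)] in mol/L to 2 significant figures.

The Ce⁴⁺/Ce³⁺ couple has the larger reduction potential, so it is the cathode: E°cell = +1.62 − (−0.25) = +1.87 V and n = 1.
Rearranging E = E° − (0.0592/n)·log Q gives log Q = 1(+1.87 − (+1.688))/0.0592 = 3.074.
For Ce^4+(aq) + V^2+(aq) → Ce^3+(aq) + V^3+(aq), the reaction quotient is Q = ([Ce^3+(aq)]·[V^3+(aq)]) / ([Ce^4+(aq)]·[V^2+(aq)]).
Substituting the known concentrations and solving, log [Ce^4+(aq)] = −2.295 and [Ce^4+(aq)] = 0.0051 M.

0.0051 M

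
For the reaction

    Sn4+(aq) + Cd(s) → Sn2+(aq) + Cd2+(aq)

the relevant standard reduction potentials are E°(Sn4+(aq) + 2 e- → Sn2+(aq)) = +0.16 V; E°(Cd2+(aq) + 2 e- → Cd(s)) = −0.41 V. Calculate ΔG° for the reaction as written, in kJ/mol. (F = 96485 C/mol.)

−110 kJ/mol

In the reaction as written Sn4+(aq) is reduced, so the Sn⁴⁺/Sn²⁺ couple is the cathode and Cd²⁺/Cd is the anode.
E°cell = +0.16 − (−0.41) = +0.57 V; balancing electrons gives n = 2.
ΔG° = −nFE°cell = −(2)(96485)(+0.57) J/mol = −110 kJ/mol.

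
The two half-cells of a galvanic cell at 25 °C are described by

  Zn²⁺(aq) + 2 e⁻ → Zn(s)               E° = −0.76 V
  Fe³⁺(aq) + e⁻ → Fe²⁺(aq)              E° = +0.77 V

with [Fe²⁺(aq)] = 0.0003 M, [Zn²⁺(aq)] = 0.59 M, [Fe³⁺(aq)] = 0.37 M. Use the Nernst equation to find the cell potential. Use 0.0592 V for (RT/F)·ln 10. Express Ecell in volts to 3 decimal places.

The Fe³⁺/Fe²⁺ couple has the more positive E°, so it is the cathode; Zn²⁺/Zn is the anode.
The standard potential is +0.77 − (−0.76) = +1.53 V and the balanced reaction transfers n = 2 electrons.
The balanced reaction is 2 Fe³⁺(aq) + Zn(s) → 2 Fe²⁺(aq) + Zn²⁺(aq), so Q = ([Fe²⁺(aq)]^2·[Zn²⁺(aq)]) / [Fe³⁺(aq)]^2 = 3.88×10^−7 and log Q = −6.411.
E = E° − (0.0592/n)·log Q = +1.53 − (0.0592/2)(−6.411) = +1.720 V.

+1.720 V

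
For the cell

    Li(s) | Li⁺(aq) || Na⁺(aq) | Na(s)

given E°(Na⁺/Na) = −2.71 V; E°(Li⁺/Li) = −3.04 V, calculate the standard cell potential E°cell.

+0.33 V

By convention the left-hand electrode in cell notation is the anode (oxidation) and the right-hand electrode is the cathode (reduction).
E°cell = E°(right) − E°(left) = −2.71 − (−3.04) = +0.33 V.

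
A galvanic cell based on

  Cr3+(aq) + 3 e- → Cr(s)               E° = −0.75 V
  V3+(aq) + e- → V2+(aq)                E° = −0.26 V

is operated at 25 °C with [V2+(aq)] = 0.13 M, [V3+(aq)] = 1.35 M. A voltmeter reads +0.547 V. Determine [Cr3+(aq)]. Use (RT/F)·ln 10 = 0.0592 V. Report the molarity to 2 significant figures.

V³⁺/V²⁺ is the cathode (higher E°); E°cell = −0.26 − (−0.75) = +0.49 V with n = 3.
Since E = E° − (0.0592/n)·log Q, log Q = n(E° − E)/0.0592 = −2.889.
Balancing electrons gives 3 V3+(aq) + Cr(s) → 3 V2+(aq) + Cr3+(aq); thus Q = ([V2+(aq)]^3·[Cr3+(aq)]) / [V3+(aq)]^3.
Isolating [Cr3+(aq)] in Q = 10^{−2.889} yields log [Cr3+(aq)] = 0.160, i.e. 1.4 M.

1.4 M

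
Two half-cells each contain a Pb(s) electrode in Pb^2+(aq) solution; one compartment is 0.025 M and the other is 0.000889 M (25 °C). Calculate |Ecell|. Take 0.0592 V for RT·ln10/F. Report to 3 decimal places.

For a concentration cell E°cell = 0, since both electrodes use the same couple.
The compartment with the higher Pb^2+(aq) concentration (0.025 M) acts as the cathode; ions are reduced there and produced at the dilute (0.000889 M) anode.
With n = 2, Ecell = −(0.0592/2)·log([dilute]/[conc]) = −(0.0592/2)·log(0.000889/0.025) = +0.043 V.

0.043 V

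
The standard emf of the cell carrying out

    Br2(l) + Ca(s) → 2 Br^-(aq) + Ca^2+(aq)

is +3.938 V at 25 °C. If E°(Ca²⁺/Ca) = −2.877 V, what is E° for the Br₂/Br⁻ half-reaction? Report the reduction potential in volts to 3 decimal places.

+1.061 V

In the reaction as written the Br₂/Br⁻ couple is reduced (cathode) and Ca²⁺/Ca is oxidized (anode), so E°cell = E°(Br₂/Br⁻) − E°(Ca²⁺/Ca).
E°(Br₂/Br⁻) = E°cell + E°(anode) = +3.938 + (−2.877) = +1.061 V.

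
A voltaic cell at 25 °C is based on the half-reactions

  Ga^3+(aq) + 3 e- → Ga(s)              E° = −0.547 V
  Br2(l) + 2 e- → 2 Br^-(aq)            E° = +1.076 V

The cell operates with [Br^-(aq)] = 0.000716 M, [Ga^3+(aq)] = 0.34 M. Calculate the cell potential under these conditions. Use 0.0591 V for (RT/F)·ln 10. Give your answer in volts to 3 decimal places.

The Br₂/Br⁻ couple has the more positive E°, so it is the cathode; Ga³⁺/Ga is the anode.
The standard potential is +1.076 − (−0.547) = +1.623 V and the balanced reaction transfers n = 6 electrons.
For the overall reaction 3 Br2(l) + 2 Ga(s) → 6 Br^-(aq) + 2 Ga^3+(aq), Q = [Br^-(aq)]^6·[Ga^3+(aq)]^2 = 1.56×10^−20, giving log Q = −19.808.
E = E° − (0.0591/n)·log Q = +1.623 − (0.0591/6)(−19.808) = +1.818 V.

+1.818 V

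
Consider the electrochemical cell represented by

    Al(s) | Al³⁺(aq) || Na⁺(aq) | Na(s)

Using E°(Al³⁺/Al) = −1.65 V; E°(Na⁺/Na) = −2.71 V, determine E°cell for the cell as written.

By convention the left-hand electrode in cell notation is the anode (oxidation) and the right-hand electrode is the cathode (reduction).
E°cell = E°(right) − E°(left) = −2.71 − (−1.65) = −1.06 V.
The negative sign shows that, as written, the cell would require an external voltage to drive the reaction.

−1.06 V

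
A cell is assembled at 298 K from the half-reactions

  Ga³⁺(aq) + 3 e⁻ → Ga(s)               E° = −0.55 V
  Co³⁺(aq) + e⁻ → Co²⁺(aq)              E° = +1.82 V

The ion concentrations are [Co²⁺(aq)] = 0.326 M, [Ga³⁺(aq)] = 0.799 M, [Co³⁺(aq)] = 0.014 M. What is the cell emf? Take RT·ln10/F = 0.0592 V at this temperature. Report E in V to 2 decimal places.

The Co³⁺/Co²⁺ couple has the more positive E°, so it is the cathode; Ga³⁺/Ga is the anode.
The standard potential is +1.82 − (−0.55) = +2.37 V and the balanced reaction transfers n = 3 electrons.
For the overall reaction 3 Co³⁺(aq) + Ga(s) → 3 Co²⁺(aq) + Ga³⁺(aq), Q = ([Co²⁺(aq)]^3·[Ga³⁺(aq)]) / [Co³⁺(aq)]^3 = 1.01×10^4, giving log Q = 4.004.
By the Nernst equation, E = +2.37 − (0.0592/3)·(4.004) = +2.29 V.

+2.29 V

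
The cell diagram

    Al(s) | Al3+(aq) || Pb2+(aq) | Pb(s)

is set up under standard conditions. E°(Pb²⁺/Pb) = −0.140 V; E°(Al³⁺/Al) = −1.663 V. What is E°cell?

By convention the left-hand electrode in cell notation is the anode (oxidation) and the right-hand electrode is the cathode (reduction).
E°cell = E°(right) − E°(left) = −0.140 − (−1.663) = +1.523 V.

+1.523 V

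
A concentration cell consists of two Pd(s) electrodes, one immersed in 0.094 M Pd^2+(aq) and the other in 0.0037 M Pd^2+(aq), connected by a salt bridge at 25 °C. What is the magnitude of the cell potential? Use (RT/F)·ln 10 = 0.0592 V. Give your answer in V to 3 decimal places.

0.042 V

For a concentration cell E°cell = 0, since both electrodes use the same couple.
The compartment with the higher Pd^2+(aq) concentration (0.094 M) acts as the cathode; ions are reduced there and produced at the dilute (0.0037 M) anode.
With n = 2, Ecell = −(0.0592/2)·log([dilute]/[conc]) = −(0.0592/2)·log(0.0037/0.094) = +0.042 V.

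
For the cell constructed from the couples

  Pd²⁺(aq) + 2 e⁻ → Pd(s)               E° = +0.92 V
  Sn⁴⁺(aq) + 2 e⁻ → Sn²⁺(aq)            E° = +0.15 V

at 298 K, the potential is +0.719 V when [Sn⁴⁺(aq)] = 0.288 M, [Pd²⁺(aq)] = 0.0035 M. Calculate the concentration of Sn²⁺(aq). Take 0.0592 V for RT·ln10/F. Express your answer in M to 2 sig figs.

1.6 M

With Pd²⁺/Pd at the cathode and Sn⁴⁺/Sn²⁺ at the anode, E°cell = +0.92 − (+0.15) = +0.77 V (n = 2).
Since E = E° − (0.0592/n)·log Q, log Q = n(E° − E)/0.0592 = 1.723.
The balanced reaction is Pd²⁺(aq) + Sn²⁺(aq) → Pd(s) + Sn⁴⁺(aq), so Q = [Sn⁴⁺(aq)] / ([Pd²⁺(aq)]·[Sn²⁺(aq)]).
Substituting the known concentrations and solving, log [Sn²⁺(aq)] = 0.192 and [Sn²⁺(aq)] = 1.6 M.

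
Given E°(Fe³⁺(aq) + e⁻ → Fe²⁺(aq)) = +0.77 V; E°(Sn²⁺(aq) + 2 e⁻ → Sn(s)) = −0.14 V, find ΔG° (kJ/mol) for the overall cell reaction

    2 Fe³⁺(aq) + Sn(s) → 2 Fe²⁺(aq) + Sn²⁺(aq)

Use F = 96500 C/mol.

In the reaction as written Fe³⁺(aq) is reduced, so the Fe³⁺/Fe²⁺ couple is the cathode and Sn²⁺/Sn is the anode.
E°cell = +0.77 − (−0.14) = +0.91 V; balancing electrons gives n = 2.
ΔG° = −nFE°cell = −(2)(96500)(+0.91) J/mol = −176 kJ/mol.

−176 kJ/mol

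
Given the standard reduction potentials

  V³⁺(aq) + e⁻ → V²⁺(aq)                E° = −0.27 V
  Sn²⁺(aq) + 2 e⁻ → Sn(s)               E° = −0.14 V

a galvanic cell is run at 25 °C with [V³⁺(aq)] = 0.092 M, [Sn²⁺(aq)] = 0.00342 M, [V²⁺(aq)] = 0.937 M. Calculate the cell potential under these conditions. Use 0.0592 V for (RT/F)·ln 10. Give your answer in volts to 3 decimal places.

Since E°(Sn²⁺/Sn) > E°(V³⁺/V²⁺), Sn²⁺/Sn serves as the cathode.
E°cell = −0.14 − (−0.27) = +0.13 V, with n = 2 electrons transferred.
The balanced reaction is Sn²⁺(aq) + 2 V²⁺(aq) → Sn(s) + 2 V³⁺(aq), so Q = [V³⁺(aq)]^2 / ([Sn²⁺(aq)]·[V²⁺(aq)]^2) = 2.82 and log Q = 0.450.
E = E° − (0.0592/n)·log Q = +0.13 − (0.0592/2)(0.450) = +0.117 V.

+0.117 V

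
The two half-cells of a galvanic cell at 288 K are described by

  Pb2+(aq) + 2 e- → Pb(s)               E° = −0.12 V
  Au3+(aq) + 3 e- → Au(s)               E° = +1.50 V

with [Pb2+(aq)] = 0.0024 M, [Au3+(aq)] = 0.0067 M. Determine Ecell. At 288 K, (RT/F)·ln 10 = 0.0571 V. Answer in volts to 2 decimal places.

+1.65 V

Au³⁺/Au is reduced (cathode, E° = +1.50 V) and Pb²⁺/Pb is oxidized (anode).
E°cell = +1.50 − (−0.12) = +1.62 V, with n = 6 electrons transferred.
Balancing gives 2 Au3+(aq) + 3 Pb(s) → 2 Au(s) + 3 Pb2+(aq); hence Q = [Pb2+(aq)]^3 / [Au3+(aq)]^2 = 0.000308 (log Q = −3.512).
Applying E = E° − (RT ln10/nF)·log Q gives +1.62 − (0.0571/6)(−3.512) = +1.65 V.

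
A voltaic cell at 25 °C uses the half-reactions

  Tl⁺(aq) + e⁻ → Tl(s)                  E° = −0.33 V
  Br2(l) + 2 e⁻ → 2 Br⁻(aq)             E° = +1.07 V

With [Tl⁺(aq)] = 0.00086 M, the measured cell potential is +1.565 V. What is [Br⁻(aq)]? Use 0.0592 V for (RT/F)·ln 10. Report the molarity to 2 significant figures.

The Br₂/Br⁻ couple has the larger reduction potential, so it is the cathode: E°cell = +1.07 − (−0.33) = +1.40 V and n = 2.
From the Nernst equation, log Q = n(E° − E)/0.0592 = 2·(+1.40 − (+1.565))/0.0592 = −5.574.
For Br2(l) + 2 Tl(s) → 2 Br⁻(aq) + 2 Tl⁺(aq), the reaction quotient is Q = [Br⁻(aq)]^2·[Tl⁺(aq)]^2.
Solving for the unknown gives log [Br⁻(aq)] = 0.279, so [Br⁻(aq)] ≈ 1.9 M.

1.9 M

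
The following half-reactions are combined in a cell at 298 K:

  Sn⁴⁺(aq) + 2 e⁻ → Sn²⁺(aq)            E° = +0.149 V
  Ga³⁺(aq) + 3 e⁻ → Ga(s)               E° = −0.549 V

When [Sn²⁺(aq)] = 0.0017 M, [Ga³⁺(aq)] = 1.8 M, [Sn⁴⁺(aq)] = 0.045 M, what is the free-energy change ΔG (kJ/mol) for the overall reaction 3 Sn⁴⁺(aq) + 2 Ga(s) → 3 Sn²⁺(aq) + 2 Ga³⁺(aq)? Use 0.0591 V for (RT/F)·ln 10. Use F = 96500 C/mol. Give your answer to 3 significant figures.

With Sn⁴⁺/Sn²⁺ reduced at the cathode, E°cell = +0.149 − (−0.549) = +0.698 V and n = 6.
Q = ([Sn²⁺(aq)]^3·[Ga³⁺(aq)]^2) / [Sn⁴⁺(aq)]^3 = 0.000175, so log Q = −3.758 and E = +0.698 − (0.0591/6)(−3.758) = +0.7350 V.
Then ΔG = −nFE = −6 × 96500 × +0.7350 J/mol = −426 kJ/mol.

−426 kJ/mol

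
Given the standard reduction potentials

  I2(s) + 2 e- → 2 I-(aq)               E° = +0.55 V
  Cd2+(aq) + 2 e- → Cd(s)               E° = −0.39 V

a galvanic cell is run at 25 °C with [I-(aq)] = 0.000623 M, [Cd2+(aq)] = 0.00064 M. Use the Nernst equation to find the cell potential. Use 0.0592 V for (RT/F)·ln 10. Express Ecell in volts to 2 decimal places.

Since E°(I₂/I⁻) > E°(Cd²⁺/Cd), I₂/I⁻ serves as the cathode.
The standard potential is +0.55 − (−0.39) = +0.94 V and the balanced reaction transfers n = 2 electrons.
The balanced reaction is I2(s) + Cd(s) → 2 I-(aq) + Cd2+(aq), so Q = [I-(aq)]^2·[Cd2+(aq)] = 2.48×10^−10 and log Q = −9.605.
Applying E = E° − (RT ln10/nF)·log Q gives +0.94 − (0.0592/2)(−9.605) = +1.22 V.

+1.22 V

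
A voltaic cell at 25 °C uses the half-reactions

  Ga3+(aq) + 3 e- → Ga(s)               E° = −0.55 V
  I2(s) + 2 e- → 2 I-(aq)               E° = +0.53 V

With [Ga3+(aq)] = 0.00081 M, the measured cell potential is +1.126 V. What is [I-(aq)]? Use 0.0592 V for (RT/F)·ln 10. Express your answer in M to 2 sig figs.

1.8 M

The I₂/I⁻ couple has the larger reduction potential, so it is the cathode: E°cell = +0.53 − (−0.55) = +1.08 V and n = 6.
From the Nernst equation, log Q = n(E° − E)/0.0592 = 6·(+1.08 − (+1.126))/0.0592 = −4.662.
Balancing electrons gives 3 I2(s) + 2 Ga(s) → 6 I-(aq) + 2 Ga3+(aq); thus Q = [I-(aq)]^6·[Ga3+(aq)]^2.
Substituting the known concentrations and solving, log [I-(aq)] = 0.254 and [I-(aq)] = 1.8 M.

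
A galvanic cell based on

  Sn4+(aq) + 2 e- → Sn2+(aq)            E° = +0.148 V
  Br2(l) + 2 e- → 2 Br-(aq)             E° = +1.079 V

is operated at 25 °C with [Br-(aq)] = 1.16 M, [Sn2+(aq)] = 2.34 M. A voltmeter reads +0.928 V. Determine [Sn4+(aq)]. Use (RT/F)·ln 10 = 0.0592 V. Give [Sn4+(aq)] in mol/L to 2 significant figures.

The Br₂/Br⁻ couple has the larger reduction potential, so it is the cathode: E°cell = +1.079 − (+0.148) = +0.931 V and n = 2.
From the Nernst equation, log Q = n(E° − E)/0.0592 = 2·(+0.931 − (+0.928))/0.0592 = 0.101.
The balanced reaction is Br2(l) + Sn2+(aq) → 2 Br-(aq) + Sn4+(aq), so Q = ([Br-(aq)]^2·[Sn4+(aq)]) / [Sn2+(aq)].
Solving for the unknown gives log [Sn4+(aq)] = 0.341, so [Sn4+(aq)] ≈ 2.2 M.

2.2 M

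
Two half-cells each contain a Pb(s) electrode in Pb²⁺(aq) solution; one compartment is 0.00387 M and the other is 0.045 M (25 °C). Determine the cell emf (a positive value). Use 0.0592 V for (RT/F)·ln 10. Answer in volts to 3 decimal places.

For a concentration cell E°cell = 0, since both electrodes use the same couple.
The compartment with the higher Pb²⁺(aq) concentration (0.045 M) acts as the cathode; ions are reduced there and produced at the dilute (0.00387 M) anode.
With n = 2, Ecell = −(0.0592/2)·log([dilute]/[conc]) = −(0.0592/2)·log(0.00387/0.045) = +0.032 V.

0.032 V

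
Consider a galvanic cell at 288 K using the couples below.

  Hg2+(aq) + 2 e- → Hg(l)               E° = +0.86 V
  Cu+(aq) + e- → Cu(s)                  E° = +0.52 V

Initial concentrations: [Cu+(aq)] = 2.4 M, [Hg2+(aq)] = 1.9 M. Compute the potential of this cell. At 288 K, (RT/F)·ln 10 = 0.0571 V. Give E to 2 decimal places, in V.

+0.33 V

Since E°(Hg²⁺/Hg) > E°(Cu⁺/Cu), Hg²⁺/Hg serves as the cathode.
The standard potential is +0.86 − (+0.52) = +0.34 V and the balanced reaction transfers n = 2 electrons.
The balanced reaction is Hg2+(aq) + 2 Cu(s) → Hg(l) + 2 Cu+(aq), so Q = [Cu+(aq)]^2 / [Hg2+(aq)] = 3.03 and log Q = 0.482.
Applying E = E° − (RT ln10/nF)·log Q gives +0.34 − (0.0571/2)(0.482) = +0.33 V.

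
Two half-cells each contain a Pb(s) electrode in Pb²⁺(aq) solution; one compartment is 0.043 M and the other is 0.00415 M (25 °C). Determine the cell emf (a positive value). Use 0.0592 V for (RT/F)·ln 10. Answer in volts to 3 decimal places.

0.030 V

For a concentration cell E°cell = 0, since both electrodes use the same couple.
The compartment with the higher Pb²⁺(aq) concentration (0.043 M) acts as the cathode; ions are reduced there and produced at the dilute (0.00415 M) anode.
With n = 2, Ecell = −(0.0592/2)·log([dilute]/[conc]) = −(0.0592/2)·log(0.00415/0.043) = +0.030 V.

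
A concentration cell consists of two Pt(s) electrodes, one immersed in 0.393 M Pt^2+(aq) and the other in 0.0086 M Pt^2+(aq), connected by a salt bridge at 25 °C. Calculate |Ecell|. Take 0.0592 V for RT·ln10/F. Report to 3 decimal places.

0.049 V

For a concentration cell E°cell = 0, since both electrodes use the same couple.
The compartment with the higher Pt^2+(aq) concentration (0.393 M) acts as the cathode; ions are reduced there and produced at the dilute (0.0086 M) anode.
With n = 2, Ecell = −(0.0592/2)·log([dilute]/[conc]) = −(0.0592/2)·log(0.0086/0.393) = +0.049 V.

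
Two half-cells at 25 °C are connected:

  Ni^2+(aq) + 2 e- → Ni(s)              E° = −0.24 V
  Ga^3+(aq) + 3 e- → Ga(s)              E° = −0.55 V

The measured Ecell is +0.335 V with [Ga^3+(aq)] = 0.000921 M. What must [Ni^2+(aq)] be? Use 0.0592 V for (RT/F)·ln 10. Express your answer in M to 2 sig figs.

The Ni²⁺/Ni couple has the larger reduction potential, so it is the cathode: E°cell = −0.24 − (−0.55) = +0.31 V and n = 6.
Since E = E° − (0.0592/n)·log Q, log Q = n(E° − E)/0.0592 = −2.534.
The balanced reaction is 3 Ni^2+(aq) + 2 Ga(s) → 3 Ni(s) + 2 Ga^3+(aq), so Q = [Ga^3+(aq)]^2 / [Ni^2+(aq)]^3.
Solving for the unknown gives log [Ni^2+(aq)] = −1.179, so [Ni^2+(aq)] ≈ 0.066 M.

0.066 M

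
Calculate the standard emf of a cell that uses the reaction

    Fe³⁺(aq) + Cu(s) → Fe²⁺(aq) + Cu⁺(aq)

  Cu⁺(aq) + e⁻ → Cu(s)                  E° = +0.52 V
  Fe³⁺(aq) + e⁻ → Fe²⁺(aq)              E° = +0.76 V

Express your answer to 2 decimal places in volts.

+0.24 V

Fe³⁺(aq) gains electrons, so the Fe³⁺/Fe²⁺ couple is the cathode; the Cu⁺/Cu couple is the anode.
E°cell = E°(cathode) − E°(anode) = +0.76 − (+0.52) = +0.24 V.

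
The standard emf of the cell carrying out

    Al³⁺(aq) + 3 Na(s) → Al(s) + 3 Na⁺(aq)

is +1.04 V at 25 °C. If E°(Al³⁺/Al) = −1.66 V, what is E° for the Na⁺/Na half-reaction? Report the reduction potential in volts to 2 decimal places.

−2.70 V

In the reaction as written the Al³⁺/Al couple is reduced (cathode) and Na⁺/Na is oxidized (anode), so E°cell = E°(Al³⁺/Al) − E°(Na⁺/Na).
E°(Na⁺/Na) = E°(cathode) − E°cell = −1.66 − (+1.04) = −2.70 V.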